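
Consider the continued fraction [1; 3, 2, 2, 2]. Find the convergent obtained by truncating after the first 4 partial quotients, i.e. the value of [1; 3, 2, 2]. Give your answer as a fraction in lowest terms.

22/17

a_0 = 1: 1/1
a_1 = 3: 4/3
a_2 = 2: 9/7
a_3 = 2: 22/17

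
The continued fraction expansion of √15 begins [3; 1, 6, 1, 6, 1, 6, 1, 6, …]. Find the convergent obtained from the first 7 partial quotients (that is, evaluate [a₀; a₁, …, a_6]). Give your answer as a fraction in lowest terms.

1677/433

Work from the innermost term outward:
Start with 6.
1 + 1/(6/1) = 1 + 1/6 = 7/6
6 + 1/(7/6) = 6 + 6/7 = 48/7
1 + 1/(48/7) = 1 + 7/48 = 55/48
6 + 1/(55/48) = 6 + 48/55 = 378/55
1 + 1/(378/55) = 1 + 55/378 = 433/378
3 + 1/(433/378) = 3 + 378/433 = 1677/433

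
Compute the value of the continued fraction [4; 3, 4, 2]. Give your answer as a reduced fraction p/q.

Work from the innermost term outward:
Start with 2.
4 + 1/(2/1) = 4 + 1/2 = 9/2
3 + 1/(9/2) = 3 + 2/9 = 29/9
4 + 1/(29/9) = 4 + 9/29 = 125/29

125/29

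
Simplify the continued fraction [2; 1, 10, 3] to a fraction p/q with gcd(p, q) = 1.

99/34

a_0 = 2: 2/1
a_1 = 1: 3/1
a_2 = 10: 32/11
a_3 = 3: 99/34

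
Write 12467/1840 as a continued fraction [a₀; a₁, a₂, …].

[6; 1, 3, 2, 5, 12, 3]

12467 ÷ 1840 → quotient 6, remainder 1427
1840 ÷ 1427 → quotient 1, remainder 413
1427 ÷ 413 → quotient 3, remainder 188
413 ÷ 188 → quotient 2, remainder 37
188 ÷ 37 → quotient 5, remainder 3
37 ÷ 3 → quotient 12, remainder 1
3 ÷ 1 → quotient 3, remainder 0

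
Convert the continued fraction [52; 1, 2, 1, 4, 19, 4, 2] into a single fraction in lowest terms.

175245/3323

Work from the innermost term outward:
Start with 2.
4 + 1/(2/1) = 4 + 1/2 = 9/2
19 + 1/(9/2) = 19 + 2/9 = 173/9
4 + 1/(173/9) = 4 + 9/173 = 701/173
1 + 1/(701/173) = 1 + 173/701 = 874/701
2 + 1/(874/701) = 2 + 701/874 = 2449/874
1 + 1/(2449/874) = 1 + 874/2449 = 3323/2449
52 + 1/(3323/2449) = 52 + 2449/3323 = 175245/3323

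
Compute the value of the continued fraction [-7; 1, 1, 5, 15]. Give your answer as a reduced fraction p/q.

-1078/167

Work from the innermost term outward:
Start with 15.
5 + 1/(15/1) = 5 + 1/15 = 76/15
1 + 1/(76/15) = 1 + 15/76 = 91/76
1 + 1/(91/76) = 1 + 76/91 = 167/91
-7 + 1/(167/91) = -7 + 91/167 = -1078/167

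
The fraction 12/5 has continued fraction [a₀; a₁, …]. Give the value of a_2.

2

12 ÷ 5 → quotient 2, remainder 2
5 ÷ 2 → quotient 2, remainder 1
2 ÷ 1 → quotient 2, remainder 0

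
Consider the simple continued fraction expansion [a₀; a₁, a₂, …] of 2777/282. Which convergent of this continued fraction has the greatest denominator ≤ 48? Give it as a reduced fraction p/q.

a_0 = 9: 9/1  (≤ bound)
a_1 = 1: 10/1  (≤ bound)
a_2 = 5: 59/6  (≤ bound)
a_3 = 1: 69/7  (≤ bound)
a_4 = 1: 128/13  (≤ bound)
a_5 = 3: 453/46  (≤ bound)
a_6 = 1: 581/59  (> 48, stop)

453/46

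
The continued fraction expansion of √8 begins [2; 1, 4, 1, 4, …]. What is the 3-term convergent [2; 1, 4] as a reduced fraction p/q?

14/5

Compute successive convergents:
a_0 = 2: 2/1
a_1 = 1: 3/1
a_2 = 4: 14/5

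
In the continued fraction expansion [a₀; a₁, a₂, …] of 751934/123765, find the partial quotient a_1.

13

Repeatedly divide and take the remainder:
751934 ÷ 123765 → quotient 6, remainder 9344
123765 ÷ 9344 → quotient 13, remainder 2293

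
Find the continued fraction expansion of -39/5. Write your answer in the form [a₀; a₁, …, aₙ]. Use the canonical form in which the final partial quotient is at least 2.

-39 ÷ 5 → quotient -8, remainder 1
5 ÷ 1 → quotient 5, remainder 0

[-8; 5]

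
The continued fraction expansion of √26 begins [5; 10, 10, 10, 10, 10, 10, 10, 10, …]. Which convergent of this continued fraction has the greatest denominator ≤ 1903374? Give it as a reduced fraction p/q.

List convergents until the denominator exceeds the bound:
a_0 = 5: 5/1  (≤ bound)
a_1 = 10: 51/10  (≤ bound)
a_2 = 10: 515/101  (≤ bound)
a_3 = 10: 5201/1020  (≤ bound)
a_4 = 10: 52525/10301  (≤ bound)
a_5 = 10: 530451/104030  (≤ bound)
a_6 = 10: 5357035/1050601  (≤ bound)
a_7 = 10: 54100801/10610040  (> 1903374, stop)

5357035/1050601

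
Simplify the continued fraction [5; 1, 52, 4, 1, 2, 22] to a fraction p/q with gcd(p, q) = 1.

Build up convergents one term at a time:
a_0 = 5: 5/1
a_1 = 1: 6/1
a_2 = 52: 317/53
a_3 = 4: 1274/213
a_4 = 1: 1591/266
a_5 = 2: 4456/745
a_6 = 22: 99623/16656

99623/16656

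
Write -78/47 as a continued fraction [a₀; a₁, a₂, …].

[-2; 2, 1, 15]

⌊-78/47⌋ = -2, remainder 16
⌊47/16⌋ = 2, remainder 15
⌊16/15⌋ = 1, remainder 1
⌊15/1⌋ = 15, remainder 0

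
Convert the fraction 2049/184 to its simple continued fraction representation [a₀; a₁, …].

Repeatedly divide and take the remainder:
2049 = 11·184 + 25, so a_0 = 11
184 = 7·25 + 9, so a_1 = 7
25 = 2·9 + 7, so a_2 = 2
9 = 1·7 + 2, so a_3 = 1
7 = 3·2 + 1, so a_4 = 3
2 = 2·1 + 0, so a_5 = 2

[11; 7, 2, 1, 3, 2]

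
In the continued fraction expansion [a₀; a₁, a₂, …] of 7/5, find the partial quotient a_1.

Apply division with remainder until the remainder is 0:
⌊7/5⌋ = 1, remainder 2
⌊5/2⌋ = 2, remainder 1

2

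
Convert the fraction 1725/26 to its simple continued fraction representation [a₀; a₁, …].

[66; 2, 1, 8]

Apply division with remainder until the remainder is 0:
1725 ÷ 26 → quotient 66, remainder 9
26 ÷ 9 → quotient 2, remainder 8
9 ÷ 8 → quotient 1, remainder 1
8 ÷ 1 → quotient 8, remainder 0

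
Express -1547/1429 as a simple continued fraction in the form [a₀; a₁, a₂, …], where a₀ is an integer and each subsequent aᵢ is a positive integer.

[-2; 1, 11, 9, 13]

Repeatedly divide and take the remainder:
-1547 ÷ 1429 → quotient -2, remainder 1311
1429 ÷ 1311 → quotient 1, remainder 118
1311 ÷ 118 → quotient 11, remainder 13
118 ÷ 13 → quotient 9, remainder 1
13 ÷ 1 → quotient 13, remainder 0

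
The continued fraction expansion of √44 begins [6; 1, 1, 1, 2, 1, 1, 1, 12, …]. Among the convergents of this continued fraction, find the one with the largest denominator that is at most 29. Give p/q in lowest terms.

126/19

a_0 = 6: 6/1  (≤ bound)
a_1 = 1: 7/1  (≤ bound)
a_2 = 1: 13/2  (≤ bound)
a_3 = 1: 20/3  (≤ bound)
a_4 = 2: 53/8  (≤ bound)
a_5 = 1: 73/11  (≤ bound)
a_6 = 1: 126/19  (≤ bound)
a_7 = 1: 199/30  (> 29, stop)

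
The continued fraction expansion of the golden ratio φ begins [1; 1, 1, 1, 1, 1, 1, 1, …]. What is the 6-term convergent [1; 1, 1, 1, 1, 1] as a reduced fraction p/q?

13/8

Start with 1.
1 + 1/(1/1) = 1 + 1/1 = 2/1
1 + 1/(2/1) = 1 + 1/2 = 3/2
1 + 1/(3/2) = 1 + 2/3 = 5/3
1 + 1/(5/3) = 1 + 3/5 = 8/5
1 + 1/(8/5) = 1 + 5/8 = 13/8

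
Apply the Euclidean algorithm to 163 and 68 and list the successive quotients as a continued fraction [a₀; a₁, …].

[2; 2, 1, 1, 13]

Run the Euclidean algorithm, recording each quotient:
163 = 2·68 + 27, so a_0 = 2
68 = 2·27 + 14, so a_1 = 2
27 = 1·14 + 13, so a_2 = 1
14 = 1·13 + 1, so a_3 = 1
13 = 13·1 + 0, so a_4 = 13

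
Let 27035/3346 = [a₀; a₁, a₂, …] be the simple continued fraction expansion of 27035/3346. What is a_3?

Apply division with remainder until the remainder is 0:
27035 ÷ 3346 → quotient 8, remainder 267
3346 ÷ 267 → quotient 12, remainder 142
267 ÷ 142 → quotient 1, remainder 125
142 ÷ 125 → quotient 1, remainder 17

1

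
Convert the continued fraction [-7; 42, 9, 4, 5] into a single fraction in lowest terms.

a_0 = -7: -7/1
a_1 = 42: -293/42
a_2 = 9: -2644/379
a_3 = 4: -10869/1558
a_4 = 5: -56989/8169

-56989/8169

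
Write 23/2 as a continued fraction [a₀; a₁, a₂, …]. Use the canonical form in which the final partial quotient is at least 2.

Run the Euclidean algorithm, recording each quotient:
⌊23/2⌋ = 11, remainder 1
⌊2/1⌋ = 2, remainder 0

[11; 2]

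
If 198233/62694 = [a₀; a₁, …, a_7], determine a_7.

7

198233 ÷ 62694 → quotient 3, remainder 10151
62694 ÷ 10151 → quotient 6, remainder 1788
10151 ÷ 1788 → quotient 5, remainder 1211
1788 ÷ 1211 → quotient 1, remainder 577
1211 ÷ 577 → quotient 2, remainder 57
577 ÷ 57 → quotient 10, remainder 7
57 ÷ 7 → quotient 8, remainder 1
7 ÷ 1 → quotient 7, remainder 0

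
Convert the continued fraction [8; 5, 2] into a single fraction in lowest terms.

90/11

a_0 = 8: 8/1
a_1 = 5: 41/5
a_2 = 2: 90/11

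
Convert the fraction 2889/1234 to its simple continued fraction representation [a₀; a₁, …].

[2; 2, 1, 13, 1, 1, 14]

Run the Euclidean algorithm, recording each quotient:
2889 = 2·1234 + 421, so a_0 = 2
1234 = 2·421 + 392, so a_1 = 2
421 = 1·392 + 29, so a_2 = 1
392 = 13·29 + 15, so a_3 = 13
29 = 1·15 + 14, so a_4 = 1
15 = 1·14 + 1, so a_5 = 1
14 = 14·1 + 0, so a_6 = 14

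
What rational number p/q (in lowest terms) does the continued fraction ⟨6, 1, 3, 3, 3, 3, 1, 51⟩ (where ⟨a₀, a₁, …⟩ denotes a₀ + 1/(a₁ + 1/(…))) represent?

Use the convergent recurrence hₖ = aₖ·hₖ₋₁ + hₖ₋₂ (and likewise for the denominators kₖ):
a_0 = 6: 6/1
a_1 = 1: 7/1
a_2 = 3: 27/4
a_3 = 3: 88/13
a_4 = 3: 291/43
a_5 = 3: 961/142
a_6 = 1: 1252/185
a_7 = 51: 64813/9577

64813/9577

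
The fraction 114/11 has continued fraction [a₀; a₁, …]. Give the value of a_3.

3

Repeatedly divide and take the remainder:
114 = 10·11 + 4, so a_0 = 10
11 = 2·4 + 3, so a_1 = 2
4 = 1·3 + 1, so a_2 = 1
3 = 3·1 + 0, so a_3 = 3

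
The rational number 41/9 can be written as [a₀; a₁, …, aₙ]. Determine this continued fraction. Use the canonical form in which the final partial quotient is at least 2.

41 ÷ 9 → quotient 4, remainder 5
9 ÷ 5 → quotient 1, remainder 4
5 ÷ 4 → quotient 1, remainder 1
4 ÷ 1 → quotient 4, remainder 0

[4; 1, 1, 4]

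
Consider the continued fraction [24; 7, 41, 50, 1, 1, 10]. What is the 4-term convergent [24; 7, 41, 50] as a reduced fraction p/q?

347819/14407

Collapse the nested fraction from the inside out:
Start with 50.
41 + 1/(50/1) = 41 + 1/50 = 2051/50
7 + 1/(2051/50) = 7 + 50/2051 = 14407/2051
24 + 1/(14407/2051) = 24 + 2051/14407 = 347819/14407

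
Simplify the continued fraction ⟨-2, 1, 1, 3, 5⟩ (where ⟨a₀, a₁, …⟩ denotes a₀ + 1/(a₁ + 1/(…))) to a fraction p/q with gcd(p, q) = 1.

-53/37

a_0 = -2: -2/1
a_1 = 1: -1/1
a_2 = 1: -3/2
a_3 = 3: -10/7
a_4 = 5: -53/37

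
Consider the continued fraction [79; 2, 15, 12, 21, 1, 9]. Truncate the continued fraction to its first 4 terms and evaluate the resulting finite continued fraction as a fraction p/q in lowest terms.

29727/374

Collapse the nested fraction from the inside out:
Start with 12.
15 + 1/(12/1) = 15 + 1/12 = 181/12
2 + 1/(181/12) = 2 + 12/181 = 374/181
79 + 1/(374/181) = 79 + 181/374 = 29727/374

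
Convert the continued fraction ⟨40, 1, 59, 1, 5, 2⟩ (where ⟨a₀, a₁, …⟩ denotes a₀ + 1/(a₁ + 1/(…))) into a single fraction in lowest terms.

32418/791

a_0 = 40: 40/1
a_1 = 1: 41/1
a_2 = 59: 2459/60
a_3 = 1: 2500/61
a_4 = 5: 14959/365
a_5 = 2: 32418/791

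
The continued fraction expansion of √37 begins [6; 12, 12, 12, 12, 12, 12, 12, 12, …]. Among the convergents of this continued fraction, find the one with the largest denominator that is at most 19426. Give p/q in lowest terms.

List convergents until the denominator exceeds the bound:
a_0 = 6: 6/1  (≤ bound)
a_1 = 12: 73/12  (≤ bound)
a_2 = 12: 882/145  (≤ bound)
a_3 = 12: 10657/1752  (≤ bound)
a_4 = 12: 128766/21169  (> 19426, stop)

10657/1752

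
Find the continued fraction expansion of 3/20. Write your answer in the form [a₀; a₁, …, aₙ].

3 = 0·20 + 3, so a_0 = 0
20 = 6·3 + 2, so a_1 = 6
3 = 1·2 + 1, so a_2 = 1
2 = 2·1 + 0, so a_3 = 2

[0; 6, 1, 2]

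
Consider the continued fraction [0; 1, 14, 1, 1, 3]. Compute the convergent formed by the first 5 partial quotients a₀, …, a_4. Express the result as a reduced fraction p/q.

Compute successive convergents:
a_0 = 0: 0/1
a_1 = 1: 1/1
a_2 = 14: 14/15
a_3 = 1: 15/16
a_4 = 1: 29/31

29/31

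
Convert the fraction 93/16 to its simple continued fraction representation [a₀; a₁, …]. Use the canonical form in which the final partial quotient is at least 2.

[5; 1, 4, 3]

93 ÷ 16 → quotient 5, remainder 13
16 ÷ 13 → quotient 1, remainder 3
13 ÷ 3 → quotient 4, remainder 1
3 ÷ 1 → quotient 3, remainder 0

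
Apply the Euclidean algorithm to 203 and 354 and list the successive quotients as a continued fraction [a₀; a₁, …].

[0; 1, 1, 2, 1, 9, 2, 2]

⌊203/354⌋ = 0, remainder 203
⌊354/203⌋ = 1, remainder 151
⌊203/151⌋ = 1, remainder 52
⌊151/52⌋ = 2, remainder 47
⌊52/47⌋ = 1, remainder 5
⌊47/5⌋ = 9, remainder 2
⌊5/2⌋ = 2, remainder 1
⌊2/1⌋ = 2, remainder 0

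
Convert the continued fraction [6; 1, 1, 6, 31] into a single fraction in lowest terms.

2648/405

Start with 31.
6 + 1/(31/1) = 6 + 1/31 = 187/31
1 + 1/(187/31) = 1 + 31/187 = 218/187
1 + 1/(218/187) = 1 + 187/218 = 405/218
6 + 1/(405/218) = 6 + 218/405 = 2648/405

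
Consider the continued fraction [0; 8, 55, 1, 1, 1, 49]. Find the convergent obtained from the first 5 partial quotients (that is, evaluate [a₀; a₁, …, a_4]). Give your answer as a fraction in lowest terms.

a_0 = 0: 0/1
a_1 = 8: 1/8
a_2 = 55: 55/441
a_3 = 1: 56/449
a_4 = 1: 111/890

111/890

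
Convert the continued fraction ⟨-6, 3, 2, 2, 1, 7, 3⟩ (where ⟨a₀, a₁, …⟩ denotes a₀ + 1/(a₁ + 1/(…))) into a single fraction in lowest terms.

-3305/579

a_0 = -6: -6/1
a_1 = 3: -17/3
a_2 = 2: -40/7
a_3 = 2: -97/17
a_4 = 1: -137/24
a_5 = 7: -1056/185
a_6 = 3: -3305/579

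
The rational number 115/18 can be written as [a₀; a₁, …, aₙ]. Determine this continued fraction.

[6; 2, 1, 1, 3]

Apply division with remainder until the remainder is 0:
⌊115/18⌋ = 6, remainder 7
⌊18/7⌋ = 2, remainder 4
⌊7/4⌋ = 1, remainder 3
⌊4/3⌋ = 1, remainder 1
⌊3/1⌋ = 3, remainder 0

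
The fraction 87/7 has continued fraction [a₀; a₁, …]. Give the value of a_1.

2

Run the Euclidean algorithm, recording each quotient:
87 = 12·7 + 3, so a_0 = 12
7 = 2·3 + 1, so a_1 = 2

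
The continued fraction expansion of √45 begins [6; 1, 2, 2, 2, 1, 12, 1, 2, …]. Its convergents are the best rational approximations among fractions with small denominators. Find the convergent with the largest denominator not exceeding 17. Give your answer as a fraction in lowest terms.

a_0 = 6: 6/1  (≤ bound)
a_1 = 1: 7/1  (≤ bound)
a_2 = 2: 20/3  (≤ bound)
a_3 = 2: 47/7  (≤ bound)
a_4 = 2: 114/17  (≤ bound)
a_5 = 1: 161/24  (> 17, stop)

114/17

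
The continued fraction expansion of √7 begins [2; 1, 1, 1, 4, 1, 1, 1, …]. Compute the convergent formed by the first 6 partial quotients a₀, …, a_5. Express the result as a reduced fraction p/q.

Start with 1.
4 + 1/(1/1) = 4 + 1/1 = 5/1
1 + 1/(5/1) = 1 + 1/5 = 6/5
1 + 1/(6/5) = 1 + 5/6 = 11/6
1 + 1/(11/6) = 1 + 6/11 = 17/11
2 + 1/(17/11) = 2 + 11/17 = 45/17

45/17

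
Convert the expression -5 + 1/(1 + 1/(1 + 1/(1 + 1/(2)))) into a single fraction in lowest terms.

a_0 = -5: -5/1
a_1 = 1: -4/1
a_2 = 1: -9/2
a_3 = 1: -13/3
a_4 = 2: -35/8

-35/8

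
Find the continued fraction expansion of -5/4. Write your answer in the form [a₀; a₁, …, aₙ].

-5 = -2·4 + 3, so a_0 = -2
4 = 1·3 + 1, so a_1 = 1
3 = 3·1 + 0, so a_2 = 3

[-2; 1, 3]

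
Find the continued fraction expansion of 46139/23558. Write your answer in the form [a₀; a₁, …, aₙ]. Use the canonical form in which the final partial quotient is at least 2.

Repeatedly divide and take the remainder:
46139 ÷ 23558 → quotient 1, remainder 22581
23558 ÷ 22581 → quotient 1, remainder 977
22581 ÷ 977 → quotient 23, remainder 110
977 ÷ 110 → quotient 8, remainder 97
110 ÷ 97 → quotient 1, remainder 13
97 ÷ 13 → quotient 7, remainder 6
13 ÷ 6 → quotient 2, remainder 1
6 ÷ 1 → quotient 6, remainder 0

[1; 1, 23, 8, 1, 7, 2, 6]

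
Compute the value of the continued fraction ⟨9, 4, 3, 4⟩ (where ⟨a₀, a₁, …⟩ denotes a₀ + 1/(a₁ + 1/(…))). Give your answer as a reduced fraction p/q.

Start with 4.
3 + 1/(4/1) = 3 + 1/4 = 13/4
4 + 1/(13/4) = 4 + 4/13 = 56/13
9 + 1/(56/13) = 9 + 13/56 = 517/56

517/56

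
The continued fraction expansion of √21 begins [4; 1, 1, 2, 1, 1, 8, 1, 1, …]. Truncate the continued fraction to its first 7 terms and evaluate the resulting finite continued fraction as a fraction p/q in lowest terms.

Use the convergent recurrence hₖ = aₖ·hₖ₋₁ + hₖ₋₂ (and likewise for the denominators kₖ):
a_0 = 4: 4/1
a_1 = 1: 5/1
a_2 = 1: 9/2
a_3 = 2: 23/5
a_4 = 1: 32/7
a_5 = 1: 55/12
a_6 = 8: 472/103

472/103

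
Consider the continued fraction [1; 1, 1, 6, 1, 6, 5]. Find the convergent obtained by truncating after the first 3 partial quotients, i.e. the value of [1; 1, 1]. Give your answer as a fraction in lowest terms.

Start with 1.
1 + 1/(1/1) = 1 + 1/1 = 2/1
1 + 1/(2/1) = 1 + 1/2 = 3/2

3/2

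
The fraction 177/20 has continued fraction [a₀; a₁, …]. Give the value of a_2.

5

177 ÷ 20 → quotient 8, remainder 17
20 ÷ 17 → quotient 1, remainder 3
17 ÷ 3 → quotient 5, remainder 2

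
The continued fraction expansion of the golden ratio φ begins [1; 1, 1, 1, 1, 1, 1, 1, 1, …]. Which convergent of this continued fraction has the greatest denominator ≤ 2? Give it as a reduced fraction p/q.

List convergents until the denominator exceeds the bound:
a_0 = 1: 1/1  (≤ bound)
a_1 = 1: 2/1  (≤ bound)
a_2 = 1: 3/2  (≤ bound)
a_3 = 1: 5/3  (> 2, stop)

3/2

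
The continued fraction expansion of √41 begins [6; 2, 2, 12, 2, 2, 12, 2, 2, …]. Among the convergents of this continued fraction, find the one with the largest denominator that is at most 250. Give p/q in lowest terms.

826/129

a_0 = 6: 6/1  (≤ bound)
a_1 = 2: 13/2  (≤ bound)
a_2 = 2: 32/5  (≤ bound)
a_3 = 12: 397/62  (≤ bound)
a_4 = 2: 826/129  (≤ bound)
a_5 = 2: 2049/320  (> 250, stop)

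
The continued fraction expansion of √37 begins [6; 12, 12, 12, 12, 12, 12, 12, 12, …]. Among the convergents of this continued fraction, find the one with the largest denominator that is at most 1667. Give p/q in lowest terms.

a_0 = 6: 6/1  (≤ bound)
a_1 = 12: 73/12  (≤ bound)
a_2 = 12: 882/145  (≤ bound)
a_3 = 12: 10657/1752  (> 1667, stop)

882/145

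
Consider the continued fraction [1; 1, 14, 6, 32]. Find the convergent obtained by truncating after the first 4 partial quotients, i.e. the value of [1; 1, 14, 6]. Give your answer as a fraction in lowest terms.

Build up convergents one term at a time:
a_0 = 1: 1/1
a_1 = 1: 2/1
a_2 = 14: 29/15
a_3 = 6: 176/91

176/91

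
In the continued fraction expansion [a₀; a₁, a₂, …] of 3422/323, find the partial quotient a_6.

3422 ÷ 323 → quotient 10, remainder 192
323 ÷ 192 → quotient 1, remainder 131
192 ÷ 131 → quotient 1, remainder 61
131 ÷ 61 → quotient 2, remainder 9
61 ÷ 9 → quotient 6, remainder 7
9 ÷ 7 → quotient 1, remainder 2
7 ÷ 2 → quotient 3, remainder 1

3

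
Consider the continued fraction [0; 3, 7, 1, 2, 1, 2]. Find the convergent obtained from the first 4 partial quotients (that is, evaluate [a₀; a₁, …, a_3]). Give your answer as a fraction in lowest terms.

8/25

a_0 = 0: 0/1
a_1 = 3: 1/3
a_2 = 7: 7/22
a_3 = 1: 8/25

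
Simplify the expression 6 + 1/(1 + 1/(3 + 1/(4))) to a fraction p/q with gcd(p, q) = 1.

115/17

Start with 4.
3 + 1/(4/1) = 3 + 1/4 = 13/4
1 + 1/(13/4) = 1 + 4/13 = 17/13
6 + 1/(17/13) = 6 + 13/17 = 115/17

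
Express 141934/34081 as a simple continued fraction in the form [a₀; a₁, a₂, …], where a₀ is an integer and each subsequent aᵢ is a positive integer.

[4; 6, 13, 3, 13, 1, 2, 3]

Repeatedly divide and take the remainder:
⌊141934/34081⌋ = 4, remainder 5610
⌊34081/5610⌋ = 6, remainder 421
⌊5610/421⌋ = 13, remainder 137
⌊421/137⌋ = 3, remainder 10
⌊137/10⌋ = 13, remainder 7
⌊10/7⌋ = 1, remainder 3
⌊7/3⌋ = 2, remainder 1
⌊3/1⌋ = 3, remainder 0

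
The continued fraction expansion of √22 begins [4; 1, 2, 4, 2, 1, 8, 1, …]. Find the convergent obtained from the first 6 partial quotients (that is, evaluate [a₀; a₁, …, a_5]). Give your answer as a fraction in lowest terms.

197/42

Starting at the tail and folding back:
Start with 1.
2 + 1/(1/1) = 2 + 1/1 = 3/1
4 + 1/(3/1) = 4 + 1/3 = 13/3
2 + 1/(13/3) = 2 + 3/13 = 29/13
1 + 1/(29/13) = 1 + 13/29 = 42/29
4 + 1/(42/29) = 4 + 29/42 = 197/42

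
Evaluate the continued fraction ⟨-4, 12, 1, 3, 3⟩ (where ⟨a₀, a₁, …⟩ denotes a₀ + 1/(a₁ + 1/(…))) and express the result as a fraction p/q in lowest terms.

-651/166

Start with 3.
3 + 1/(3/1) = 3 + 1/3 = 10/3
1 + 1/(10/3) = 1 + 3/10 = 13/10
12 + 1/(13/10) = 12 + 10/13 = 166/13
-4 + 1/(166/13) = -4 + 13/166 = -651/166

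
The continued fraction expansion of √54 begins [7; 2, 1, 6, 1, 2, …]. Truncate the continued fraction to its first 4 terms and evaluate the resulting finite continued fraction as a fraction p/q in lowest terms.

147/20

Build up convergents one term at a time:
a_0 = 7: 7/1
a_1 = 2: 15/2
a_2 = 1: 22/3
a_3 = 6: 147/20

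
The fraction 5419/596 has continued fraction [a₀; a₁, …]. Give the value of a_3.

5

5419 = 9·596 + 55, so a_0 = 9
596 = 10·55 + 46, so a_1 = 10
55 = 1·46 + 9, so a_2 = 1
46 = 5·9 + 1, so a_3 = 5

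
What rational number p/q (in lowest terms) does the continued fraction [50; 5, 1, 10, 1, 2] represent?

10385/207

Use the convergent recurrence hₖ = aₖ·hₖ₋₁ + hₖ₋₂ (and likewise for the denominators kₖ):
a_0 = 50: 50/1
a_1 = 5: 251/5
a_2 = 1: 301/6
a_3 = 10: 3261/65
a_4 = 1: 3562/71
a_5 = 2: 10385/207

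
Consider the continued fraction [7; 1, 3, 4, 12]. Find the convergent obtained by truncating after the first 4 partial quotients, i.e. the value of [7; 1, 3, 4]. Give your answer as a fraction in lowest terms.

Start with 4.
3 + 1/(4/1) = 3 + 1/4 = 13/4
1 + 1/(13/4) = 1 + 4/13 = 17/13
7 + 1/(17/13) = 7 + 13/17 = 132/17

132/17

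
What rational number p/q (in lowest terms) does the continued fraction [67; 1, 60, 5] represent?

Compute successive convergents:
a_0 = 67: 67/1
a_1 = 1: 68/1
a_2 = 60: 4147/61
a_3 = 5: 20803/306

20803/306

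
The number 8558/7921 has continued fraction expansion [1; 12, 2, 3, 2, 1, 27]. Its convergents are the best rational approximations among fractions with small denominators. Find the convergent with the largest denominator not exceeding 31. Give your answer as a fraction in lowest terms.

List convergents until the denominator exceeds the bound:
a_0 = 1: 1/1  (≤ bound)
a_1 = 12: 13/12  (≤ bound)
a_2 = 2: 27/25  (≤ bound)
a_3 = 3: 94/87  (> 31, stop)

27/25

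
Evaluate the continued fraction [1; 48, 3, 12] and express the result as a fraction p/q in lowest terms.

1825/1788

Use the convergent recurrence hₖ = aₖ·hₖ₋₁ + hₖ₋₂ (and likewise for the denominators kₖ):
a_0 = 1: 1/1
a_1 = 48: 49/48
a_2 = 3: 148/145
a_3 = 12: 1825/1788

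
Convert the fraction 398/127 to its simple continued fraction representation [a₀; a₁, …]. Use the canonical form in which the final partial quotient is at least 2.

[3; 7, 2, 8]

Repeatedly divide and take the remainder:
⌊398/127⌋ = 3, remainder 17
⌊127/17⌋ = 7, remainder 8
⌊17/8⌋ = 2, remainder 1
⌊8/1⌋ = 8, remainder 0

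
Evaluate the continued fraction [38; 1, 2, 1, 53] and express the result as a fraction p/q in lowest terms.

8331/215

Start with 53.
1 + 1/(53/1) = 1 + 1/53 = 54/53
2 + 1/(54/53) = 2 + 53/54 = 161/54
1 + 1/(161/54) = 1 + 54/161 = 215/161
38 + 1/(215/161) = 38 + 161/215 = 8331/215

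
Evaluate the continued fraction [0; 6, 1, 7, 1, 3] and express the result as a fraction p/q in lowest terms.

35/241

Collapse the nested fraction from the inside out:
Start with 3.
1 + 1/(3/1) = 1 + 1/3 = 4/3
7 + 1/(4/3) = 7 + 3/4 = 31/4
1 + 1/(31/4) = 1 + 4/31 = 35/31
6 + 1/(35/31) = 6 + 31/35 = 241/35
0 + 1/(241/35) = 0 + 35/241 = 35/241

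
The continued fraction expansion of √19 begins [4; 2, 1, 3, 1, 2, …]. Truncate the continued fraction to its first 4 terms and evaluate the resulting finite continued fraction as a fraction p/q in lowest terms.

48/11

Collapse the nested fraction from the inside out:
Start with 3.
1 + 1/(3/1) = 1 + 1/3 = 4/3
2 + 1/(4/3) = 2 + 3/4 = 11/4
4 + 1/(11/4) = 4 + 4/11 = 48/11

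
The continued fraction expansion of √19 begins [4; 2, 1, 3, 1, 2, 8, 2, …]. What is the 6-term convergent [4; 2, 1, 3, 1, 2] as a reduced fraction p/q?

Compute successive convergents:
a_0 = 4: 4/1
a_1 = 2: 9/2
a_2 = 1: 13/3
a_3 = 3: 48/11
a_4 = 1: 61/14
a_5 = 2: 170/39

170/39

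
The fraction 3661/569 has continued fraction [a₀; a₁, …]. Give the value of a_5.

Apply division with remainder until the remainder is 0:
3661 = 6·569 + 247, so a_0 = 6
569 = 2·247 + 75, so a_1 = 2
247 = 3·75 + 22, so a_2 = 3
75 = 3·22 + 9, so a_3 = 3
22 = 2·9 + 4, so a_4 = 2
9 = 2·4 + 1, so a_5 = 2

2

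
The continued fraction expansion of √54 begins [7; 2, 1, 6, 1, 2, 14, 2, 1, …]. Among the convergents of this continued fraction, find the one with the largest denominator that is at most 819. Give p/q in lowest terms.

485/66

a_0 = 7: 7/1  (≤ bound)
a_1 = 2: 15/2  (≤ bound)
a_2 = 1: 22/3  (≤ bound)
a_3 = 6: 147/20  (≤ bound)
a_4 = 1: 169/23  (≤ bound)
a_5 = 2: 485/66  (≤ bound)
a_6 = 14: 6959/947  (> 819, stop)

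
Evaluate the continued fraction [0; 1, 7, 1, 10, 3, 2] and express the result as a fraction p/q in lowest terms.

625/704

Use the convergent recurrence hₖ = aₖ·hₖ₋₁ + hₖ₋₂ (and likewise for the denominators kₖ):
a_0 = 0: 0/1
a_1 = 1: 1/1
a_2 = 7: 7/8
a_3 = 1: 8/9
a_4 = 10: 87/98
a_5 = 3: 269/303
a_6 = 2: 625/704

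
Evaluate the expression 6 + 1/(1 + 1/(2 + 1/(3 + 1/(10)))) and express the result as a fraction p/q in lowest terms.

690/103

Build up convergents one term at a time:
a_0 = 6: 6/1
a_1 = 1: 7/1
a_2 = 2: 20/3
a_3 = 3: 67/10
a_4 = 10: 690/103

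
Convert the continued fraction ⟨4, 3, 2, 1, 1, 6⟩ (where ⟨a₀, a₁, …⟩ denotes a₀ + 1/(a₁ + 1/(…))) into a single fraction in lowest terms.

Collapse the nested fraction from the inside out:
Start with 6.
1 + 1/(6/1) = 1 + 1/6 = 7/6
1 + 1/(7/6) = 1 + 6/7 = 13/7
2 + 1/(13/7) = 2 + 7/13 = 33/13
3 + 1/(33/13) = 3 + 13/33 = 112/33
4 + 1/(112/33) = 4 + 33/112 = 481/112

481/112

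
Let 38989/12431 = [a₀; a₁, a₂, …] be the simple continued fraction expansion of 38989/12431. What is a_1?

7

Apply division with remainder until the remainder is 0:
⌊38989/12431⌋ = 3, remainder 1696
⌊12431/1696⌋ = 7, remainder 559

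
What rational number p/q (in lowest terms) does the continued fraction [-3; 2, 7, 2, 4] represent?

-362/143

Start with 4.
2 + 1/(4/1) = 2 + 1/4 = 9/4
7 + 1/(9/4) = 7 + 4/9 = 67/9
2 + 1/(67/9) = 2 + 9/67 = 143/67
-3 + 1/(143/67) = -3 + 67/143 = -362/143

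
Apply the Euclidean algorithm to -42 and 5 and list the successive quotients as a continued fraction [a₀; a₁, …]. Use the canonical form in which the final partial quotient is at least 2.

Run the Euclidean algorithm, recording each quotient:
-42 = -9·5 + 3, so a_0 = -9
5 = 1·3 + 2, so a_1 = 1
3 = 1·2 + 1, so a_2 = 1
2 = 2·1 + 0, so a_3 = 2

[-9; 1, 1, 2]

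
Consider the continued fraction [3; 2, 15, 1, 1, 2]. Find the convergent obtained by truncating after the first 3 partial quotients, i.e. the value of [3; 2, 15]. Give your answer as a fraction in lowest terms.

Starting at the tail and folding back:
Start with 15.
2 + 1/(15/1) = 2 + 1/15 = 31/15
3 + 1/(31/15) = 3 + 15/31 = 108/31

108/31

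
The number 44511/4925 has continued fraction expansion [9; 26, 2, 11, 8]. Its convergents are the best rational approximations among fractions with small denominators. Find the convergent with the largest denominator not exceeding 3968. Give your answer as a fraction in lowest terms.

a_0 = 9: 9/1  (≤ bound)
a_1 = 26: 235/26  (≤ bound)
a_2 = 2: 479/53  (≤ bound)
a_3 = 11: 5504/609  (≤ bound)
a_4 = 8: 44511/4925  (> 3968, stop)

5504/609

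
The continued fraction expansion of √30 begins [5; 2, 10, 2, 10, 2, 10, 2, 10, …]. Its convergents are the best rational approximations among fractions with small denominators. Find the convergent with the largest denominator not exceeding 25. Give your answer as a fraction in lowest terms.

a_0 = 5: 5/1  (≤ bound)
a_1 = 2: 11/2  (≤ bound)
a_2 = 10: 115/21  (≤ bound)
a_3 = 2: 241/44  (> 25, stop)

115/21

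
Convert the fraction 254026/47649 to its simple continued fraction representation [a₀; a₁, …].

254026 ÷ 47649 → quotient 5, remainder 15781
47649 ÷ 15781 → quotient 3, remainder 306
15781 ÷ 306 → quotient 51, remainder 175
306 ÷ 175 → quotient 1, remainder 131
175 ÷ 131 → quotient 1, remainder 44
131 ÷ 44 → quotient 2, remainder 43
44 ÷ 43 → quotient 1, remainder 1
43 ÷ 1 → quotient 43, remainder 0

[5; 3, 51, 1, 1, 2, 1, 43]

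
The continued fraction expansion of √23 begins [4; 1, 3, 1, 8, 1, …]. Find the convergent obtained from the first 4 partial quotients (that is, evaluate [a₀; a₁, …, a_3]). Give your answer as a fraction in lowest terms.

24/5

Start with 1.
3 + 1/(1/1) = 3 + 1/1 = 4/1
1 + 1/(4/1) = 1 + 1/4 = 5/4
4 + 1/(5/4) = 4 + 4/5 = 24/5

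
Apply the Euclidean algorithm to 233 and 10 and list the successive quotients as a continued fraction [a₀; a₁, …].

233 ÷ 10 → quotient 23, remainder 3
10 ÷ 3 → quotient 3, remainder 1
3 ÷ 1 → quotient 3, remainder 0

[23; 3, 3]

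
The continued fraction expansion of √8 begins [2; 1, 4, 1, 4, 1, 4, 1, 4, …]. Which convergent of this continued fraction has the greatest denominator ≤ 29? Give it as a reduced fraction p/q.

a_0 = 2: 2/1  (≤ bound)
a_1 = 1: 3/1  (≤ bound)
a_2 = 4: 14/5  (≤ bound)
a_3 = 1: 17/6  (≤ bound)
a_4 = 4: 82/29  (≤ bound)
a_5 = 1: 99/35  (> 29, stop)

82/29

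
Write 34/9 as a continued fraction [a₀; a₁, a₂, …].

Repeatedly divide and take the remainder:
⌊34/9⌋ = 3, remainder 7
⌊9/7⌋ = 1, remainder 2
⌊7/2⌋ = 3, remainder 1
⌊2/1⌋ = 2, remainder 0

[3; 1, 3, 2]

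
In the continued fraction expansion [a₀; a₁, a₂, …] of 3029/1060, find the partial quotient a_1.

1

3029 ÷ 1060 → quotient 2, remainder 909
1060 ÷ 909 → quotient 1, remainder 151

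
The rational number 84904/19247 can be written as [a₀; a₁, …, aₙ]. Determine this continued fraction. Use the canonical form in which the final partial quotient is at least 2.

Run the Euclidean algorithm, recording each quotient:
84904 ÷ 19247 → quotient 4, remainder 7916
19247 ÷ 7916 → quotient 2, remainder 3415
7916 ÷ 3415 → quotient 2, remainder 1086
3415 ÷ 1086 → quotient 3, remainder 157
1086 ÷ 157 → quotient 6, remainder 144
157 ÷ 144 → quotient 1, remainder 13
144 ÷ 13 → quotient 11, remainder 1
13 ÷ 1 → quotient 13, remainder 0

[4; 2, 2, 3, 6, 1, 11, 13]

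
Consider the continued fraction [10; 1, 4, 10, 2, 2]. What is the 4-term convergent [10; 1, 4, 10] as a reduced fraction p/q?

Start with 10.
4 + 1/(10/1) = 4 + 1/10 = 41/10
1 + 1/(41/10) = 1 + 10/41 = 51/41
10 + 1/(51/41) = 10 + 41/51 = 551/51

551/51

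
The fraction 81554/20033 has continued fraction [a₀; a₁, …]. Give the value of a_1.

81554 ÷ 20033 → quotient 4, remainder 1422
20033 ÷ 1422 → quotient 14, remainder 125

14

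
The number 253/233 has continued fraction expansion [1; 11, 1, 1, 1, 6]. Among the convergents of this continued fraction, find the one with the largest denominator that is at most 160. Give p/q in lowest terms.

a_0 = 1: 1/1  (≤ bound)
a_1 = 11: 12/11  (≤ bound)
a_2 = 1: 13/12  (≤ bound)
a_3 = 1: 25/23  (≤ bound)
a_4 = 1: 38/35  (≤ bound)
a_5 = 6: 253/233  (> 160, stop)

38/35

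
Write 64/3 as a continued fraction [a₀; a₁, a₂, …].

⌊64/3⌋ = 21, remainder 1
⌊3/1⌋ = 3, remainder 0

[21; 3]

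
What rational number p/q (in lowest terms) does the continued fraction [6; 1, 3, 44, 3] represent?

3612/535

Compute successive convergents:
a_0 = 6: 6/1
a_1 = 1: 7/1
a_2 = 3: 27/4
a_3 = 44: 1195/177
a_4 = 3: 3612/535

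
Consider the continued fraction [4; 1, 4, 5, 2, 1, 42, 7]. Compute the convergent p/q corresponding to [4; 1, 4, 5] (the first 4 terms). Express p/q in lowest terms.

125/26

a_0 = 4: 4/1
a_1 = 1: 5/1
a_2 = 4: 24/5
a_3 = 5: 125/26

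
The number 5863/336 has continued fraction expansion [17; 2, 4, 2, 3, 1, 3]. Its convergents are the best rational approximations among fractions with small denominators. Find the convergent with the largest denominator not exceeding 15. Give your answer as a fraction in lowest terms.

List convergents until the denominator exceeds the bound:
a_0 = 17: 17/1  (≤ bound)
a_1 = 2: 35/2  (≤ bound)
a_2 = 4: 157/9  (≤ bound)
a_3 = 2: 349/20  (> 15, stop)

157/9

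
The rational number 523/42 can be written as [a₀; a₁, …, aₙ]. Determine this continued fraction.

[12; 2, 4, 1, 3]

Run the Euclidean algorithm, recording each quotient:
523 = 12·42 + 19, so a_0 = 12
42 = 2·19 + 4, so a_1 = 2
19 = 4·4 + 3, so a_2 = 4
4 = 1·3 + 1, so a_3 = 1
3 = 3·1 + 0, so a_4 = 3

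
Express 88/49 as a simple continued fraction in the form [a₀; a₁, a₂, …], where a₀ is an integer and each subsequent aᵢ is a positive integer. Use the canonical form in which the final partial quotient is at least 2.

[1; 1, 3, 1, 9]

⌊88/49⌋ = 1, remainder 39
⌊49/39⌋ = 1, remainder 10
⌊39/10⌋ = 3, remainder 9
⌊10/9⌋ = 1, remainder 1
⌊9/1⌋ = 9, remainder 0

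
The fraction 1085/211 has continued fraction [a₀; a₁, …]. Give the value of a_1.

7

1085 = 5·211 + 30, so a_0 = 5
211 = 7·30 + 1, so a_1 = 7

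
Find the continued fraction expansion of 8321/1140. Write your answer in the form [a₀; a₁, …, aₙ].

Run the Euclidean algorithm, recording each quotient:
8321 = 7·1140 + 341, so a_0 = 7
1140 = 3·341 + 117, so a_1 = 3
341 = 2·117 + 107, so a_2 = 2
117 = 1·107 + 10, so a_3 = 1
107 = 10·10 + 7, so a_4 = 10
10 = 1·7 + 3, so a_5 = 1
7 = 2·3 + 1, so a_6 = 2
3 = 3·1 + 0, so a_7 = 3

[7; 3, 2, 1, 10, 1, 2, 3]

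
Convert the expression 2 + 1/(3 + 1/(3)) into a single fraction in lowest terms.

Start with 3.
3 + 1/(3/1) = 3 + 1/3 = 10/3
2 + 1/(10/3) = 2 + 3/10 = 23/10

23/10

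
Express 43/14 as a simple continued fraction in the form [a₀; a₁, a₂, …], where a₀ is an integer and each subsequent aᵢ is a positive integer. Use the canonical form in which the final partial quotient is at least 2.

[3; 14]

Apply division with remainder until the remainder is 0:
43 = 3·14 + 1, so a_0 = 3
14 = 14·1 + 0, so a_1 = 14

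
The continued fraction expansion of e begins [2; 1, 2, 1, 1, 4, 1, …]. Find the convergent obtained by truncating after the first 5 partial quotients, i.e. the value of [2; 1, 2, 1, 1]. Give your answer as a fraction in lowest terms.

19/7

Start with 1.
1 + 1/(1/1) = 1 + 1/1 = 2/1
2 + 1/(2/1) = 2 + 1/2 = 5/2
1 + 1/(5/2) = 1 + 2/5 = 7/5
2 + 1/(7/5) = 2 + 5/7 = 19/7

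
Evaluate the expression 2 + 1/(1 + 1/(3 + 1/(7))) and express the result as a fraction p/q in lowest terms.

80/29

a_0 = 2: 2/1
a_1 = 1: 3/1
a_2 = 3: 11/4
a_3 = 7: 80/29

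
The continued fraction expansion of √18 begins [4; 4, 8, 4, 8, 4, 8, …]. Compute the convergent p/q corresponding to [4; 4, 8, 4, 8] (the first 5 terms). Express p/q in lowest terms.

4756/1121

Starting at the tail and folding back:
Start with 8.
4 + 1/(8/1) = 4 + 1/8 = 33/8
8 + 1/(33/8) = 8 + 8/33 = 272/33
4 + 1/(272/33) = 4 + 33/272 = 1121/272
4 + 1/(1121/272) = 4 + 272/1121 = 4756/1121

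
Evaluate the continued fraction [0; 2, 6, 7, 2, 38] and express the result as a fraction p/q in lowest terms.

3539/7655

Compute successive convergents:
a_0 = 0: 0/1
a_1 = 2: 1/2
a_2 = 6: 6/13
a_3 = 7: 43/93
a_4 = 2: 92/199
a_5 = 38: 3539/7655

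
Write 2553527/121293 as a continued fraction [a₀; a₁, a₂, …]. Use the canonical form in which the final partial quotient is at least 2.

[21; 19, 34, 11, 1, 2, 5]

2553527 ÷ 121293 → quotient 21, remainder 6374
121293 ÷ 6374 → quotient 19, remainder 187
6374 ÷ 187 → quotient 34, remainder 16
187 ÷ 16 → quotient 11, remainder 11
16 ÷ 11 → quotient 1, remainder 5
11 ÷ 5 → quotient 2, remainder 1
5 ÷ 1 → quotient 5, remainder 0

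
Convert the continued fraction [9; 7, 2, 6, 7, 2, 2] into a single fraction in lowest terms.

a_0 = 9: 9/1
a_1 = 7: 64/7
a_2 = 2: 137/15
a_3 = 6: 886/97
a_4 = 7: 6339/694
a_5 = 2: 13564/1485
a_6 = 2: 33467/3664

33467/3664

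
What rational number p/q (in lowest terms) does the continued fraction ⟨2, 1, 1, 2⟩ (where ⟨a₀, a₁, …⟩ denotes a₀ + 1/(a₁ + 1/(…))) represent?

13/5

Start with 2.
1 + 1/(2/1) = 1 + 1/2 = 3/2
1 + 1/(3/2) = 1 + 2/3 = 5/3
2 + 1/(5/3) = 2 + 3/5 = 13/5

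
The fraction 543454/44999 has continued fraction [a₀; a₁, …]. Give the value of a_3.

⌊543454/44999⌋ = 12, remainder 3466
⌊44999/3466⌋ = 12, remainder 3407
⌊3466/3407⌋ = 1, remainder 59
⌊3407/59⌋ = 57, remainder 44

57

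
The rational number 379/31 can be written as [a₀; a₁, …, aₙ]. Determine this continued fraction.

[12; 4, 2, 3]

⌊379/31⌋ = 12, remainder 7
⌊31/7⌋ = 4, remainder 3
⌊7/3⌋ = 2, remainder 1
⌊3/1⌋ = 3, remainder 0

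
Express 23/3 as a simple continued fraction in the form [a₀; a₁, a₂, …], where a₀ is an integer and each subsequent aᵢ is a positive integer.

[7; 1, 2]

23 ÷ 3 → quotient 7, remainder 2
3 ÷ 2 → quotient 1, remainder 1
2 ÷ 1 → quotient 2, remainder 0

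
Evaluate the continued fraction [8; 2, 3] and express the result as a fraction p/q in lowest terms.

Work from the innermost term outward:
Start with 3.
2 + 1/(3/1) = 2 + 1/3 = 7/3
8 + 1/(7/3) = 8 + 3/7 = 59/7

59/7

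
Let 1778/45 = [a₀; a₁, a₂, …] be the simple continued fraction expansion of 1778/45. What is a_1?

1

⌊1778/45⌋ = 39, remainder 23
⌊45/23⌋ = 1, remainder 22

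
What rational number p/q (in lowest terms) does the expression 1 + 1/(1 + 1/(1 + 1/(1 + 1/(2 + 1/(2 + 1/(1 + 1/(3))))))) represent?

163/100

Collapse the nested fraction from the inside out:
Start with 3.
1 + 1/(3/1) = 1 + 1/3 = 4/3
2 + 1/(4/3) = 2 + 3/4 = 11/4
2 + 1/(11/4) = 2 + 4/11 = 26/11
1 + 1/(26/11) = 1 + 11/26 = 37/26
1 + 1/(37/26) = 1 + 26/37 = 63/37
1 + 1/(63/37) = 1 + 37/63 = 100/63
1 + 1/(100/63) = 1 + 63/100 = 163/100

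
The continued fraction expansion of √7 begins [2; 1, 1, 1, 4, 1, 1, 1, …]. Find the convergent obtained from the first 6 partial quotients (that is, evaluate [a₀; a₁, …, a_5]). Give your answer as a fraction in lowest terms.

45/17

a_0 = 2: 2/1
a_1 = 1: 3/1
a_2 = 1: 5/2
a_3 = 1: 8/3
a_4 = 4: 37/14
a_5 = 1: 45/17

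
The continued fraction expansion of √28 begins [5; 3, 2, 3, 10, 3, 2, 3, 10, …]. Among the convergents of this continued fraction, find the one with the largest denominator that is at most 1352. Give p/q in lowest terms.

4048/765

a_0 = 5: 5/1  (≤ bound)
a_1 = 3: 16/3  (≤ bound)
a_2 = 2: 37/7  (≤ bound)
a_3 = 3: 127/24  (≤ bound)
a_4 = 10: 1307/247  (≤ bound)
a_5 = 3: 4048/765  (≤ bound)
a_6 = 2: 9403/1777  (> 1352, stop)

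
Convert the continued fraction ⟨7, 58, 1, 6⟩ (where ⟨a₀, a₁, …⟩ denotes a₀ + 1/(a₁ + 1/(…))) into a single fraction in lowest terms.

a_0 = 7: 7/1
a_1 = 58: 407/58
a_2 = 1: 414/59
a_3 = 6: 2891/412

2891/412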